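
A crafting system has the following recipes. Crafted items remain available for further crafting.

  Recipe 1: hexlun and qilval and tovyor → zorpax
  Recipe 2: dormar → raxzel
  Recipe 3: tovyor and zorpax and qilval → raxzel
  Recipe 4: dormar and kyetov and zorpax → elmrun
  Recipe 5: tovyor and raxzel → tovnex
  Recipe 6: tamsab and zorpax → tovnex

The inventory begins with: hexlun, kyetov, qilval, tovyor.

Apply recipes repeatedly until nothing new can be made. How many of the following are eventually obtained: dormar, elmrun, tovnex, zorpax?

2

Using Recipe 1, hexlun, qilval, and tovyor make zorpax.
tovyor and zorpax and qilval → raxzel (Recipe 3).
tovyor and raxzel → tovnex (Recipe 5).
No rule produces dormar, and it is not given.
elmrun would need dormar, kyetov, and zorpax (Recipe 4), but dormar is never obtained.
tovnex: reached.
zorpax: reached.
Reached: tovnex and zorpax — 2 of the 4.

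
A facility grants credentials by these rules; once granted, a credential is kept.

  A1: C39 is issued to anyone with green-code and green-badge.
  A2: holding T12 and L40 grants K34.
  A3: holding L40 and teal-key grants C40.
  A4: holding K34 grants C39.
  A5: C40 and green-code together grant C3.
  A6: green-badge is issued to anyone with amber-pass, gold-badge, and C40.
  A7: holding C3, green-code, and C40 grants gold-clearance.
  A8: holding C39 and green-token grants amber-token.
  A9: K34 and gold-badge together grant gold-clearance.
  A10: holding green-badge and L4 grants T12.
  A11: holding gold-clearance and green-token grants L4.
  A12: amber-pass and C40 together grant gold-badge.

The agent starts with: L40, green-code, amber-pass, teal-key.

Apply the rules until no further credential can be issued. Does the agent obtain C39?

Holding L40 and teal-key grants C40 (A3).
Holding amber-pass and C40 grants gold-badge (A12).
Holding amber-pass, gold-badge, and C40 grants green-badge (A6).
Holding green-code and green-badge grants C39 (A1).

Yes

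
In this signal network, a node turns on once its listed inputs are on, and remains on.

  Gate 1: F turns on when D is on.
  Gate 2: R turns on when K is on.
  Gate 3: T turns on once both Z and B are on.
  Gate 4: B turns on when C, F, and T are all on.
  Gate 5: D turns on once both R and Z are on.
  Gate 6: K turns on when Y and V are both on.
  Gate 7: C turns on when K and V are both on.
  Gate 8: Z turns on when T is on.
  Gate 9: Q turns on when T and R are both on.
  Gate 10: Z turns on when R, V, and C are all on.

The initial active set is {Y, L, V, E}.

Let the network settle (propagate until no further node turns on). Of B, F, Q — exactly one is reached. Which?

F

Y and V are on, so K turns on (Gate 6).
Gate 7: K and V on → C on.
K is on, so R turns on (Gate 2).
R, V, and C are on, so Z turns on (Gate 10).
Gate 5: R and Z on → D on.
D is on, so F turns on (Gate 1).
B would need C, F, and T (Gate 4), but T never turns on. Q would need T and R (Gate 9), but T never turns on.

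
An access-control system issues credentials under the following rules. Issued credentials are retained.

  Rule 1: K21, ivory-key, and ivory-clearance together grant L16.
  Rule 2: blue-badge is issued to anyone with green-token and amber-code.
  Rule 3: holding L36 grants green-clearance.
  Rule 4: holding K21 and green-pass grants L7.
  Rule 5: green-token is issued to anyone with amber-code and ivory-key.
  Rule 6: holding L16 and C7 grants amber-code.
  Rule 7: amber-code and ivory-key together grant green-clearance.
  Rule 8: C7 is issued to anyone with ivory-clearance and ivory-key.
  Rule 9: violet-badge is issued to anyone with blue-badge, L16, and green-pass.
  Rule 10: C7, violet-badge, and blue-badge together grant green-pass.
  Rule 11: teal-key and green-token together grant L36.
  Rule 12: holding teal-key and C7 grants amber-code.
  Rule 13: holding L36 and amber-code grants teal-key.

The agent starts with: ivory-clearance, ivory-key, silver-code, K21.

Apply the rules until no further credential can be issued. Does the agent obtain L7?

No

L7 would need K21 and green-pass (Rule 4), but green-pass is never granted.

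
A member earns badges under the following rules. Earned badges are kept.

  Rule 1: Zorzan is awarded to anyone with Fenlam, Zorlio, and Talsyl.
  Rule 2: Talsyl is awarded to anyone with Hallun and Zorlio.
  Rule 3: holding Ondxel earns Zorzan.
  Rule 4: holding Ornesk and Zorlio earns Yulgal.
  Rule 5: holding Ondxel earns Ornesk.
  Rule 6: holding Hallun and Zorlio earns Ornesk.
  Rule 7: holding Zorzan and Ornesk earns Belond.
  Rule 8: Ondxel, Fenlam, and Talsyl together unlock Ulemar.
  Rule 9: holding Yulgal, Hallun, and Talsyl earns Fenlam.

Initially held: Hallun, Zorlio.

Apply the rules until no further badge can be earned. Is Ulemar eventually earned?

No

Ulemar would need Ondxel, Fenlam, and Talsyl (Rule 8), but Ondxel is never earned.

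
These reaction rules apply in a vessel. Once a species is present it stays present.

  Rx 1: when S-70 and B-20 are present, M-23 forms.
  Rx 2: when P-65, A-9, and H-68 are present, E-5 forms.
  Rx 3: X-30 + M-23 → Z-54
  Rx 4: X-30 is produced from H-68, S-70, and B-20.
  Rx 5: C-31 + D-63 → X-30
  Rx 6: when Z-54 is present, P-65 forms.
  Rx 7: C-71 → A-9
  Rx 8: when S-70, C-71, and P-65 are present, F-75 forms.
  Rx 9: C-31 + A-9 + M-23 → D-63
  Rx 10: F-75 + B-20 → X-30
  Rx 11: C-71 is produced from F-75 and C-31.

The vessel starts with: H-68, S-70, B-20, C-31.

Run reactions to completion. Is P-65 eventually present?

S-70 and B-20 present → M-23 forms (Rx 1).
H-68, S-70, and B-20 present → X-30 forms (Rx 4).
X-30 and M-23 present → Z-54 forms (Rx 3).
Z-54 present → P-65 forms (Rx 6).

Yes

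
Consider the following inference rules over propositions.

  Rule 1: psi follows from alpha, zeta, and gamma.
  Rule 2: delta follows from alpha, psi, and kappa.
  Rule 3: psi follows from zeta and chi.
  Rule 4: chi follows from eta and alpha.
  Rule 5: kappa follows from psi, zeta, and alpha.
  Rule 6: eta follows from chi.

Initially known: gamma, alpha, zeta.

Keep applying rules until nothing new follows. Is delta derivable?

Yes

From alpha, zeta, and gamma, Rule 1 gives psi.
psi, zeta, and alpha hold, so kappa follows (Rule 5).
alpha, psi, and kappa hold, so delta follows (Rule 2).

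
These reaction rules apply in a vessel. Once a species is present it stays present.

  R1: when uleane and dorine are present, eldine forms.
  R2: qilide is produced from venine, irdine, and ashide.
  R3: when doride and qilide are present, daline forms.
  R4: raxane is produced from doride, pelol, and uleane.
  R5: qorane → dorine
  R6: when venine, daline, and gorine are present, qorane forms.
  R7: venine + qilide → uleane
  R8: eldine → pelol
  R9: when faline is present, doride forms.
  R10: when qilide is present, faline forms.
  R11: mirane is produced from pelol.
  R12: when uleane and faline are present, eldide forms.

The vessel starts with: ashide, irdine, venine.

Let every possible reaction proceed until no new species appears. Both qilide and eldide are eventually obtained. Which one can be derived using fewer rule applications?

qilide

qilide: venine, irdine, and ashide present → qilide forms (R2). [1 rule application]
eldide: venine, irdine, and ashide present → qilide forms (R2). venine and qilide present → uleane forms (R7). qilide present → faline forms (R10). uleane and faline present → eldide forms (R12). [4 rule applications]
qilide needs fewer.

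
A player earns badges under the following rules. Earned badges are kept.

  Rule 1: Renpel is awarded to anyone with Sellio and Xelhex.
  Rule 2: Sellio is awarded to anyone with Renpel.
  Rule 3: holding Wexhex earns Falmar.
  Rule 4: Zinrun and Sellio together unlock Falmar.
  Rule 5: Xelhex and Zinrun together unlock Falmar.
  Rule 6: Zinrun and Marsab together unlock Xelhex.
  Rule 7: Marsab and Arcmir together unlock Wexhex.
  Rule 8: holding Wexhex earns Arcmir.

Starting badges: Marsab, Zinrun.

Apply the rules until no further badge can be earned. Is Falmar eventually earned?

With Zinrun and Marsab, Xelhex is earned (Rule 6).
With Xelhex and Zinrun, Falmar is earned (Rule 5).

Yes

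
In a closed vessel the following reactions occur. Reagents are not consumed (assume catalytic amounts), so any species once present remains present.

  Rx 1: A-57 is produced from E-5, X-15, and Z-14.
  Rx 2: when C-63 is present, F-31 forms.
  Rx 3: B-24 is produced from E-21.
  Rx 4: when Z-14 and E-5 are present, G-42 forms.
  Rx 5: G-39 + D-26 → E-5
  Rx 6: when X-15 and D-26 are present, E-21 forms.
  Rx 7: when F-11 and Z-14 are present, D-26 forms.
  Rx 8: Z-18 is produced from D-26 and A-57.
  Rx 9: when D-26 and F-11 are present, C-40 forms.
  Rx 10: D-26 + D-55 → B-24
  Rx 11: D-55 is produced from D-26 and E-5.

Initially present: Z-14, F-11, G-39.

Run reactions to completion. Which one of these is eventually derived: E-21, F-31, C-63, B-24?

F-11 and Z-14 present → D-26 forms (Rx 7).
G-39 and D-26 present → E-5 forms (Rx 5).
D-26 and E-5 present → D-55 forms (Rx 11).
D-26 and D-55 present → B-24 forms (Rx 10).
No rule produces C-63, and it is not given. F-31 would need C-63 (Rx 2), but C-63 never forms. E-21 would need X-15 and D-26 (Rx 6), but X-15 never forms.

B-24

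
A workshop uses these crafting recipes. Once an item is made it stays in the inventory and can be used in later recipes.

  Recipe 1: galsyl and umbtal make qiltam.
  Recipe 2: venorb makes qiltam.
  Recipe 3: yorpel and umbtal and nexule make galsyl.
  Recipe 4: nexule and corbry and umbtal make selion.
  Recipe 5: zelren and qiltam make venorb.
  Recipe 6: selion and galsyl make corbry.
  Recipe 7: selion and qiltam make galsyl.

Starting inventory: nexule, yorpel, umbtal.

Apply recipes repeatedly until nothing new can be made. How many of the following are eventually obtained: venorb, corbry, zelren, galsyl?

Using Recipe 3, yorpel, umbtal, and nexule make galsyl.
venorb would need zelren and qiltam (Recipe 5), but zelren is never obtained.
corbry would need selion and galsyl (Recipe 6), but selion is never obtained.
No rule produces zelren, and it is not given.
galsyl: reached.
Reached: galsyl — 1 of the 4.

1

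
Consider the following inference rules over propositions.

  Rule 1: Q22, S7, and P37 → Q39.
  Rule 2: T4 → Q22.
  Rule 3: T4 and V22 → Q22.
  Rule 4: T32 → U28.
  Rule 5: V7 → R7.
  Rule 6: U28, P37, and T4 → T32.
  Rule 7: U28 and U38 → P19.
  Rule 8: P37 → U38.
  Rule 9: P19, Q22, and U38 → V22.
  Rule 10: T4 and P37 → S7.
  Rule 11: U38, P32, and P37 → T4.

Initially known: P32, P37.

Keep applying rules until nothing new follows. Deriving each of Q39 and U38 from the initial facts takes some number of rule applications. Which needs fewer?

U38: P37 holds, so U38 follows (Rule 8). [1 rule application]
Q39: From P37, Rule 8 gives U38. From U38, P32, and P37, Rule 11 gives T4. T4 holds, so Q22 follows (Rule 2). From T4 and P37, Rule 10 gives S7. From Q22, S7, and P37, Rule 1 gives Q39. [5 rule applications]
U38 needs fewer.

U38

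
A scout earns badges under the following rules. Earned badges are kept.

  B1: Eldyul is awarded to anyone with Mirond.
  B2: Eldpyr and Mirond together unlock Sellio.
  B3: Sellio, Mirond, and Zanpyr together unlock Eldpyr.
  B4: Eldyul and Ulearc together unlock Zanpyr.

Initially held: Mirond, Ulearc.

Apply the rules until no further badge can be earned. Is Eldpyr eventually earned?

No

Eldpyr would need Sellio, Mirond, and Zanpyr (B3), but Sellio is never earned.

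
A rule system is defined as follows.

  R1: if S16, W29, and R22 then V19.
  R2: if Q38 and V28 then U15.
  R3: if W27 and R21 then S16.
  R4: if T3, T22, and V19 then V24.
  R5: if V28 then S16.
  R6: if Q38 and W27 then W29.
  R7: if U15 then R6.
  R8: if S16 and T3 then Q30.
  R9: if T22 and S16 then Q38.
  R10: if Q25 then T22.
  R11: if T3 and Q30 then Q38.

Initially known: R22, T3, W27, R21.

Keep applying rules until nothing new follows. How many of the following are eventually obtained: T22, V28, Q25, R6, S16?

1

From W27 and R21, R3 gives S16.
T22 would need Q25 (R10), but Q25 is never established.
No rule produces V28, and it is not given.
No rule produces Q25, and it is not given.
R6 would need U15 (R7), but U15 is never established.
S16: reached.
Reached: S16 — 1 of the 5.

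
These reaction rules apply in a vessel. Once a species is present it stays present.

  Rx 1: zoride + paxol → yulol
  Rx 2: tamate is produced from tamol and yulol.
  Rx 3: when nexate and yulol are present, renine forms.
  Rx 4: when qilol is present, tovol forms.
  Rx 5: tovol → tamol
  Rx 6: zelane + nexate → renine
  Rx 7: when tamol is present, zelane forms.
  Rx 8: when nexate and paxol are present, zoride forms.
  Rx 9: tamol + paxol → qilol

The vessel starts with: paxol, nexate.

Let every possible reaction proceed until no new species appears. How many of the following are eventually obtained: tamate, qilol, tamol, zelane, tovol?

tamate would need tamol and yulol (Rx 2), but tamol never forms.
qilol would need tamol and paxol (Rx 9), but tamol never forms.
tamol would need tovol (Rx 5), but tovol never forms.
zelane would need tamol (Rx 7), but tamol never forms.
tovol would need qilol (Rx 4), but qilol never forms.
None of the 5 are reached.

0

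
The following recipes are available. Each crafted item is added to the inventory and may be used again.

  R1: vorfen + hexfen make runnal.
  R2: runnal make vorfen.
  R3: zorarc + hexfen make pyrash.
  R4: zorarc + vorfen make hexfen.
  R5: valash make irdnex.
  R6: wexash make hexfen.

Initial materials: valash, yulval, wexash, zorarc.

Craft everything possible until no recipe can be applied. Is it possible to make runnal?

runnal would need vorfen and hexfen (R1), but vorfen is never obtained.

No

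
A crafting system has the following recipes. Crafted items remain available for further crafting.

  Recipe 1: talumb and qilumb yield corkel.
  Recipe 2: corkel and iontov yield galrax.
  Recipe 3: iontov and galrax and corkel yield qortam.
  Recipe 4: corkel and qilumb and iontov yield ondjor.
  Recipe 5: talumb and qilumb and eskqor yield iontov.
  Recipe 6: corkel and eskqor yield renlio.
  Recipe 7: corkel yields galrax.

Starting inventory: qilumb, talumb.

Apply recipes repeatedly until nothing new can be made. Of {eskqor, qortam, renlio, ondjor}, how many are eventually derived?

0

No rule produces eskqor, and it is not given.
qortam would need iontov, galrax, and corkel (Recipe 3), but iontov is never obtained.
renlio would need corkel and eskqor (Recipe 6), but eskqor is never obtained.
ondjor would need corkel, qilumb, and iontov (Recipe 4), but iontov is never obtained.
None of the 4 are reached.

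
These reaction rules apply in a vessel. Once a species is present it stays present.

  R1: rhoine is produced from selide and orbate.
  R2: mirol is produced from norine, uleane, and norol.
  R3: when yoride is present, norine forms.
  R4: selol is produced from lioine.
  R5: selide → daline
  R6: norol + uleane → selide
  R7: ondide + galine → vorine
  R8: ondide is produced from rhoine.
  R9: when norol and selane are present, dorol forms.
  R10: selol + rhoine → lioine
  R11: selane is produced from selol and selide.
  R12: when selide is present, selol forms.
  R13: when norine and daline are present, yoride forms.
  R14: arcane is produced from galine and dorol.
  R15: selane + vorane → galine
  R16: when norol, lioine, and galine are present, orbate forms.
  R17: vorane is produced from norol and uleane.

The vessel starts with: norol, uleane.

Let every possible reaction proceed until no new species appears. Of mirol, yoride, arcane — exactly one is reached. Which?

arcane

norol and uleane present → selide forms (R6).
norol and uleane present → vorane forms (R17).
selide present → selol forms (R12).
selol and selide present → selane forms (R11).
selane and vorane present → galine forms (R15).
norol and selane present → dorol forms (R9).
galine and dorol present → arcane forms (R14).
yoride would need norine and daline (R13), but norine never forms. mirol would need norine, uleane, and norol (R2), but norine never forms.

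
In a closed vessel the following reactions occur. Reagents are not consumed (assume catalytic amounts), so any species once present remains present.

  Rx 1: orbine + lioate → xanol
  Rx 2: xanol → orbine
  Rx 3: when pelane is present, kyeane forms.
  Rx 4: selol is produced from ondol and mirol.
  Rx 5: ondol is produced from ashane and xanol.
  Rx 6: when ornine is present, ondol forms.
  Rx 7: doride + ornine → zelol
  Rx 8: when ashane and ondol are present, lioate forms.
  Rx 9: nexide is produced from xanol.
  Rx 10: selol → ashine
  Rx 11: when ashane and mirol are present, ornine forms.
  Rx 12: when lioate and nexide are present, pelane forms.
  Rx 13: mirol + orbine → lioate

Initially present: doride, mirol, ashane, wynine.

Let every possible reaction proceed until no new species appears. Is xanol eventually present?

No

xanol would need orbine and lioate (Rx 1), but orbine never forms.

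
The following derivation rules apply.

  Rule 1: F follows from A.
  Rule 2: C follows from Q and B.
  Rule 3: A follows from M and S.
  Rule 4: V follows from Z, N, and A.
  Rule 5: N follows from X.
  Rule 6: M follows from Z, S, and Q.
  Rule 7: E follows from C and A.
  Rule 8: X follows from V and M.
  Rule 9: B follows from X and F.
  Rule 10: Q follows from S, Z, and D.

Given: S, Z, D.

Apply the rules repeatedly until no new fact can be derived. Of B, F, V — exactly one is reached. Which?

From S, Z, and D, Rule 10 gives Q.
From Z, S, and Q, Rule 6 gives M.
M and S hold, so A follows (Rule 3).
A holds, so F follows (Rule 1).
V would need Z, N, and A (Rule 4), but N is never established. B would need X and F (Rule 9), but X is never established.

F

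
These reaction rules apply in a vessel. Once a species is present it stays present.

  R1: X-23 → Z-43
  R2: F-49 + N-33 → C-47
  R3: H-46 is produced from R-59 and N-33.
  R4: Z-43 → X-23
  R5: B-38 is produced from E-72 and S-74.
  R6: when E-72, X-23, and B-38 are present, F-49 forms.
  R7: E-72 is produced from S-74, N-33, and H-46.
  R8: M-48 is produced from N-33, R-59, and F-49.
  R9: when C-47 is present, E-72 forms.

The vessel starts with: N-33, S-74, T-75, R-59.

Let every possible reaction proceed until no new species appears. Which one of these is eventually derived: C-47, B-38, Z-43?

B-38

R-59 and N-33 present → H-46 forms (R3).
S-74, N-33, and H-46 present → E-72 forms (R7).
E-72 and S-74 present → B-38 forms (R5).
C-47 would need F-49 and N-33 (R2), but F-49 never forms. Z-43 would need X-23 (R1), but X-23 never forms.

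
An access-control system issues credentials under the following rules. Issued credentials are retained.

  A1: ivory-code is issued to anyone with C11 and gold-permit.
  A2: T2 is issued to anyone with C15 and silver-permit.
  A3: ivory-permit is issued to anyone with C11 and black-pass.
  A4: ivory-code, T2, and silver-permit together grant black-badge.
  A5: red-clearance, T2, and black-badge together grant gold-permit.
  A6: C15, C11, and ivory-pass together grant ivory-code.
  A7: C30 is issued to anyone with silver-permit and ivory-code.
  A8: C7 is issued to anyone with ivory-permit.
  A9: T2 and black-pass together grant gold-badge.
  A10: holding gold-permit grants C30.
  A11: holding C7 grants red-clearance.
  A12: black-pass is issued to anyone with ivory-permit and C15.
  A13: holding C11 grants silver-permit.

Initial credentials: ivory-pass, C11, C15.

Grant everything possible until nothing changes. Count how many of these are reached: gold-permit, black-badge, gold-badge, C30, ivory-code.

Holding C15, C11, and ivory-pass grants ivory-code (A6).
Holding C11 grants silver-permit (A13).
Holding silver-permit and ivory-code grants C30 (A7).
Holding C15 and silver-permit grants T2 (A2).
Holding ivory-code, T2, and silver-permit grants black-badge (A4).
gold-permit would need red-clearance, T2, and black-badge (A5), but red-clearance is never granted.
black-badge: reached.
gold-badge would need T2 and black-pass (A9), but black-pass is never granted.
C30: reached.
ivory-code: reached.
Reached: black-badge, C30, and ivory-code — 3 of the 5.

3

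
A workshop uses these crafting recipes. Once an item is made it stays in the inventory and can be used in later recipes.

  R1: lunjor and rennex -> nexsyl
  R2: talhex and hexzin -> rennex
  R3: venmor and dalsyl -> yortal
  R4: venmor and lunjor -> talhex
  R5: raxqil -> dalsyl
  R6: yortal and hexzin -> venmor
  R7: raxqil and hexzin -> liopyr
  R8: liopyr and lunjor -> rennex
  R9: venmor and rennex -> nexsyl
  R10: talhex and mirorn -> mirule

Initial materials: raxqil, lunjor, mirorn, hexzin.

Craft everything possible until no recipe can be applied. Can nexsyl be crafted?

Yes

raxqil and hexzin -> liopyr (R7).
Using R8, liopyr and lunjor make rennex.
lunjor and rennex -> nexsyl (R1).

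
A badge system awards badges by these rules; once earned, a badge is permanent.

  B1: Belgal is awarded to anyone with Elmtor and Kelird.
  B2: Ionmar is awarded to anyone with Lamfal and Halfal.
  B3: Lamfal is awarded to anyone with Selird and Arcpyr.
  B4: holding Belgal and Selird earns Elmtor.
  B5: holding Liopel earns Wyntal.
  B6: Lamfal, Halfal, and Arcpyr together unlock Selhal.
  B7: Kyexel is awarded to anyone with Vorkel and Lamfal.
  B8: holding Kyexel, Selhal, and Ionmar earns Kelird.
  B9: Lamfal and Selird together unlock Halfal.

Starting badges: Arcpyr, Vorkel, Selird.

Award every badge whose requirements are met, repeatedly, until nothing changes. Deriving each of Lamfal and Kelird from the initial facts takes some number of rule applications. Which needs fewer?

Lamfal: With Selird and Arcpyr, Lamfal is earned (B3). [1 rule application]
Kelird: With Selird and Arcpyr, Lamfal is earned (B3). With Vorkel and Lamfal, Kyexel is earned (B7). With Lamfal and Selird, Halfal is earned (B9). With Lamfal, Halfal, and Arcpyr, Selhal is earned (B6). With Lamfal and Halfal, Ionmar is earned (B2). With Kyexel, Selhal, and Ionmar, Kelird is earned (B8). [6 rule applications]
Lamfal needs fewer.

Lamfal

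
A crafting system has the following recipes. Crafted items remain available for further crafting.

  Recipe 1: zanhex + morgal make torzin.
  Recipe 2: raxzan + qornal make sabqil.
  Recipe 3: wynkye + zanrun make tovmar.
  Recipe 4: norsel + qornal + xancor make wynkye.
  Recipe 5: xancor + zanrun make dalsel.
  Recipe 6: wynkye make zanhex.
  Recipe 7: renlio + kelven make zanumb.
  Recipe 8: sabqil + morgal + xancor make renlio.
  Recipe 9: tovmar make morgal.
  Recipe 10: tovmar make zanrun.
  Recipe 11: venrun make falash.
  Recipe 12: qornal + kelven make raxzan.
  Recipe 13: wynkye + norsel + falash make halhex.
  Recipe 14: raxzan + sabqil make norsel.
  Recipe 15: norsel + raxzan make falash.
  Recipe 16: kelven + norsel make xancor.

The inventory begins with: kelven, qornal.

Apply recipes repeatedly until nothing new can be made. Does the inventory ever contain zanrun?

No

zanrun would need tovmar (Recipe 10), but tovmar is never obtained.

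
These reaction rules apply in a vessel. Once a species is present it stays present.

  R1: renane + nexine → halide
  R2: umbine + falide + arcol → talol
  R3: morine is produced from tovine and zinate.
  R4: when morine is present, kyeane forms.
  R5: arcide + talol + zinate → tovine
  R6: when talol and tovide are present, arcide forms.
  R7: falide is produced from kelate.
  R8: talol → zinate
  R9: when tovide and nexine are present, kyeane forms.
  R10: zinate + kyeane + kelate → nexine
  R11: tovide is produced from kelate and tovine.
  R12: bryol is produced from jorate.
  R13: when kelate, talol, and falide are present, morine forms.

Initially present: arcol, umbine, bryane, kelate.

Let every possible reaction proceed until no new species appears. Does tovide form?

tovide would need kelate and tovine (R11), but tovine never forms.

No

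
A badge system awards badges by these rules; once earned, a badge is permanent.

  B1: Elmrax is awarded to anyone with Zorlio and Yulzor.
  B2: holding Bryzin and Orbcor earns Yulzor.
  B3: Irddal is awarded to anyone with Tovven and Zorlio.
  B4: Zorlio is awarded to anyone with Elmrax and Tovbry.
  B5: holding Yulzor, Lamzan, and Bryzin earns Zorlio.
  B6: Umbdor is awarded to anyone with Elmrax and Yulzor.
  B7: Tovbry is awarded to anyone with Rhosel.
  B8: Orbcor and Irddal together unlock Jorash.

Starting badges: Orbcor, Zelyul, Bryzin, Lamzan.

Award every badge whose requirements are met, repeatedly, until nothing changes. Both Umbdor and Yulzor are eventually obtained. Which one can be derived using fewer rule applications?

Yulzor: With Bryzin and Orbcor, Yulzor is earned (B2). [1 rule application]
Umbdor: With Bryzin and Orbcor, Yulzor is earned (B2). With Yulzor, Lamzan, and Bryzin, Zorlio is earned (B5). With Zorlio and Yulzor, Elmrax is earned (B1). With Elmrax and Yulzor, Umbdor is earned (B6). [4 rule applications]
Yulzor needs fewer.

Yulzor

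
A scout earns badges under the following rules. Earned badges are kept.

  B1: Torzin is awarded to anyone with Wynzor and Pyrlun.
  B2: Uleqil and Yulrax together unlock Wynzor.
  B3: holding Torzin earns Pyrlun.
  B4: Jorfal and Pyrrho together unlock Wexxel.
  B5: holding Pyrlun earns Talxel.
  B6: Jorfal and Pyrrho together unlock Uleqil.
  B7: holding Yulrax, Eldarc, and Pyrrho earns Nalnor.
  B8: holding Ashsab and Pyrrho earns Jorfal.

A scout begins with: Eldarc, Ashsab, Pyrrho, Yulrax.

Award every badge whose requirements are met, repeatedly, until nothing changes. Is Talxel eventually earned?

Talxel would need Pyrlun (B5), but Pyrlun is never earned.

No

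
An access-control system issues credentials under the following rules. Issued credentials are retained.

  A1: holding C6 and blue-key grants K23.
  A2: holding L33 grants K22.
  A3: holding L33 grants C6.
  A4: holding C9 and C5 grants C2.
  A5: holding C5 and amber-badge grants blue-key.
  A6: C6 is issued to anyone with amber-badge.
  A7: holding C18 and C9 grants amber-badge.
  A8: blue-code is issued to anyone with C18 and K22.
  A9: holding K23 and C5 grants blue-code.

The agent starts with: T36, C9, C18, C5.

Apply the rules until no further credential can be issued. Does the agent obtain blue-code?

Holding C18 and C9 grants amber-badge (A7).
Holding C5 and amber-badge grants blue-key (A5).
Holding amber-badge grants C6 (A6).
Holding C6 and blue-key grants K23 (A1).
Holding K23 and C5 grants blue-code (A9).

Yes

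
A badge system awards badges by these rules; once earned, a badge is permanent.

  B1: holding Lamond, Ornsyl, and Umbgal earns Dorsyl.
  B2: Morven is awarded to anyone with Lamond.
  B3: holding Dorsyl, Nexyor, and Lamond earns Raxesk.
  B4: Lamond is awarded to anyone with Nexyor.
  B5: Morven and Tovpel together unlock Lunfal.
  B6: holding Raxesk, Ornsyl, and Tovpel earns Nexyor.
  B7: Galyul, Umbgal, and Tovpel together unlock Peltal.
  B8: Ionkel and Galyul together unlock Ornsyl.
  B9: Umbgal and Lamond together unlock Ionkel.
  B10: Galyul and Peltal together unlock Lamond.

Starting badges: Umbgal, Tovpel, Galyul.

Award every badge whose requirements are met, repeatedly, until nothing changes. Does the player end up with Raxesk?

Raxesk would need Dorsyl, Nexyor, and Lamond (B3), but Nexyor is never earned.

No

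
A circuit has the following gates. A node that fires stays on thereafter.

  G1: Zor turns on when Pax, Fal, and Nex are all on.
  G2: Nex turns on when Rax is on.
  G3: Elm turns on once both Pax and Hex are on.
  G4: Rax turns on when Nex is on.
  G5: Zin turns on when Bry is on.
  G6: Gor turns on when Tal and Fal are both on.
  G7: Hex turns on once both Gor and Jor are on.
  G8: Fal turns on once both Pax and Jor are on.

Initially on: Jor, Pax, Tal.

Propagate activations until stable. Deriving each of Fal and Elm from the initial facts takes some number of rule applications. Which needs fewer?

Fal: G8: Pax and Jor on → Fal on. [1 rule application]
Elm: G8: Pax and Jor on → Fal on. G6: Tal and Fal on → Gor on. G7: Gor and Jor on → Hex on. G3: Pax and Hex on → Elm on. [4 rule applications]
Fal needs fewer.

Fal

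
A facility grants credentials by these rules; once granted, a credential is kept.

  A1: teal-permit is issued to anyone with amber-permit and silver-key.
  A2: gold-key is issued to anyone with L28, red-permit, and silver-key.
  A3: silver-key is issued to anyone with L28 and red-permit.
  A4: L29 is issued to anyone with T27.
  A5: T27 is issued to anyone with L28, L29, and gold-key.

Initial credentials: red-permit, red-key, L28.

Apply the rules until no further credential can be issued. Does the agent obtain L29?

No

L29 would need T27 (A4), but T27 is never granted.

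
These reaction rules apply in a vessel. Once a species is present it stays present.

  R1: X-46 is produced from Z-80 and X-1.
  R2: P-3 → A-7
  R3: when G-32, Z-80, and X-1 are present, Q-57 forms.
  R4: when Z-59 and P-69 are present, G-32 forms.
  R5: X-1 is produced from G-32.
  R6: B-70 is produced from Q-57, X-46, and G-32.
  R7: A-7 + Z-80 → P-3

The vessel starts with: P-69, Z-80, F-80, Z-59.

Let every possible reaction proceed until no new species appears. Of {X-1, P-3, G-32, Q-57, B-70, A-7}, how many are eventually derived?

4

Z-59 and P-69 present → G-32 forms (R4).
G-32 present → X-1 forms (R5).
G-32, Z-80, and X-1 present → Q-57 forms (R3).
Z-80 and X-1 present → X-46 forms (R1).
Q-57, X-46, and G-32 present → B-70 forms (R6).
X-1: reached.
P-3 would need A-7 and Z-80 (R7), but A-7 never forms.
G-32: reached.
Q-57: reached.
B-70: reached.
A-7 would need P-3 (R2), but P-3 never forms.
Reached: X-1, G-32, Q-57, and B-70 — 4 of the 6.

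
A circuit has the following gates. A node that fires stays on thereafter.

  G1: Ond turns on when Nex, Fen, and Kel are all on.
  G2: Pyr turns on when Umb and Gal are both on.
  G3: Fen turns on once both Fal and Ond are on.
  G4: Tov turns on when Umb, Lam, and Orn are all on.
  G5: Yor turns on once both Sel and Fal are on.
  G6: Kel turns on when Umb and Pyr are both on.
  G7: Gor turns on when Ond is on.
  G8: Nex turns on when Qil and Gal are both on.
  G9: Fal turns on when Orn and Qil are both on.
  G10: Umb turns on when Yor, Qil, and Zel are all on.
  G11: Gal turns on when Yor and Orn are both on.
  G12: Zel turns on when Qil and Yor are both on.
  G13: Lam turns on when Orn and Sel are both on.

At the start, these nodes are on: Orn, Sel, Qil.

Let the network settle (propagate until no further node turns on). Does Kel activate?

Yes

Orn and Qil are on, so Fal turns on (G9).
Sel and Fal are on, so Yor turns on (G5).
G12: Qil and Yor on → Zel on.
Yor and Orn are on, so Gal turns on (G11).
G10: Yor, Qil, and Zel on → Umb on.
G2: Umb and Gal on → Pyr on.
G6: Umb and Pyr on → Kel on.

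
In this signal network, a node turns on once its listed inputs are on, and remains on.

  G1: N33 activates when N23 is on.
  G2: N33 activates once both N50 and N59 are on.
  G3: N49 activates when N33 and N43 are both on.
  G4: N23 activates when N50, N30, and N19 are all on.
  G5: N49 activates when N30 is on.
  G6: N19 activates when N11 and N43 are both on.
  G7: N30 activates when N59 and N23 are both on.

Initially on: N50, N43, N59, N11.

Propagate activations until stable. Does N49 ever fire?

G2: N50 and N59 on → N33 on.
N33 and N43 are on, so N49 activates (G3).

Yes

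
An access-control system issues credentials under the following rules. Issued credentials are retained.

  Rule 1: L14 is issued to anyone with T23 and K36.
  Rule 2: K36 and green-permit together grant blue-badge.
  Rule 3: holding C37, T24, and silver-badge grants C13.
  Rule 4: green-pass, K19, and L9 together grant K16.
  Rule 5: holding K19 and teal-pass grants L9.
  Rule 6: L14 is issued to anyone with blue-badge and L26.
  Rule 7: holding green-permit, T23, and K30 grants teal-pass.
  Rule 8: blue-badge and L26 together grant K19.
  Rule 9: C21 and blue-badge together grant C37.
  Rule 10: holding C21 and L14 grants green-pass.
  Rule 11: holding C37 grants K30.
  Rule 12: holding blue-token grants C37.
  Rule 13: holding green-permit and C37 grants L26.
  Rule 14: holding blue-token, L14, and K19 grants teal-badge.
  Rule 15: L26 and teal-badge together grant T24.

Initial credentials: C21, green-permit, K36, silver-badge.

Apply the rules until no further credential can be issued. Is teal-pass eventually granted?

teal-pass would need green-permit, T23, and K30 (Rule 7), but T23 is never granted.

No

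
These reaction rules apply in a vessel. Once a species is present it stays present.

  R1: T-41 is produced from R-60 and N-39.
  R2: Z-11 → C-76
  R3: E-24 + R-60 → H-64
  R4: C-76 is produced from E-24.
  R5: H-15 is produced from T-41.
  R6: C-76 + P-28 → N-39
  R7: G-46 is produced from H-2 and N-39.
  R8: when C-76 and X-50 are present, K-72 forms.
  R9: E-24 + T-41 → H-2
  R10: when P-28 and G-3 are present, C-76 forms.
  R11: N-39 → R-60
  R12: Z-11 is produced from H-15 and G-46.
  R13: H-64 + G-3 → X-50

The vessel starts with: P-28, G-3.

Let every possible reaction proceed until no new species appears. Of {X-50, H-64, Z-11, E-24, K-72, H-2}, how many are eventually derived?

0

X-50 would need H-64 and G-3 (R13), but H-64 never forms.
H-64 would need E-24 and R-60 (R3), but E-24 never forms.
Z-11 would need H-15 and G-46 (R12), but G-46 never forms.
No rule produces E-24, and it is not given.
K-72 would need C-76 and X-50 (R8), but X-50 never forms.
H-2 would need E-24 and T-41 (R9), but E-24 never forms.
None of the 6 are reached.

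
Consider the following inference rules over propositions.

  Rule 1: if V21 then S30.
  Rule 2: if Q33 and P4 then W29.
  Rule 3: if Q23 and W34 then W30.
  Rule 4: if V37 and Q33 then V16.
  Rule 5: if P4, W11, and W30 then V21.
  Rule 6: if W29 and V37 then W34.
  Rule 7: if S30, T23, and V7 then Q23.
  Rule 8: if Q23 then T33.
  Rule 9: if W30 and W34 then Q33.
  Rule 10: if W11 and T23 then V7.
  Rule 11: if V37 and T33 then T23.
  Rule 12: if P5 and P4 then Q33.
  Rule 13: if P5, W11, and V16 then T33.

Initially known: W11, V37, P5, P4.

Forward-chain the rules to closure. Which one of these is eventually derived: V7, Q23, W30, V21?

P5 and P4 hold, so Q33 follows (Rule 12).
From V37 and Q33, Rule 4 gives V16.
From P5, W11, and V16, Rule 13 gives T33.
From V37 and T33, Rule 11 gives T23.
W11 and T23 hold, so V7 follows (Rule 10).
Q23 would need S30, T23, and V7 (Rule 7), but S30 is never established. W30 would need Q23 and W34 (Rule 3), but Q23 is never established. V21 would need P4, W11, and W30 (Rule 5), but W30 is never established.

V7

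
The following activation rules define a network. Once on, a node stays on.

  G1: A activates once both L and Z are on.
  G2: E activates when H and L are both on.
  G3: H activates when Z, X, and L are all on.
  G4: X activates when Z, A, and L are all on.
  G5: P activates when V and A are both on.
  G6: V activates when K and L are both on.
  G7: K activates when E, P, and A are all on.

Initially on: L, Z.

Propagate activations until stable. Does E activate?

G1: L and Z on → A on.
G4: Z, A, and L on → X on.
Z, X, and L are on, so H activates (G3).
G2: H and L on → E on.

Yes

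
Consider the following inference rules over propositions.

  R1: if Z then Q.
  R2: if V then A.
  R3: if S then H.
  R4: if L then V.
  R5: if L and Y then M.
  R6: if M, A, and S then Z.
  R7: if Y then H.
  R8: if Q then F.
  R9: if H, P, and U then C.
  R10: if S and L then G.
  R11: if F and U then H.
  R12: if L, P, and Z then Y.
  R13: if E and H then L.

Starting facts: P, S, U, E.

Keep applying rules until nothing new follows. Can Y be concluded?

Y would need L, P, and Z (R12), but Z is never established.

No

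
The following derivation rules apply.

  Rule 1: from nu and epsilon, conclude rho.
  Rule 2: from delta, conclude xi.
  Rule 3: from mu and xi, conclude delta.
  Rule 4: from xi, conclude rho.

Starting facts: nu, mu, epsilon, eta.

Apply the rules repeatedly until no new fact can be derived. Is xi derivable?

xi would need delta (Rule 2), but delta is never established.

No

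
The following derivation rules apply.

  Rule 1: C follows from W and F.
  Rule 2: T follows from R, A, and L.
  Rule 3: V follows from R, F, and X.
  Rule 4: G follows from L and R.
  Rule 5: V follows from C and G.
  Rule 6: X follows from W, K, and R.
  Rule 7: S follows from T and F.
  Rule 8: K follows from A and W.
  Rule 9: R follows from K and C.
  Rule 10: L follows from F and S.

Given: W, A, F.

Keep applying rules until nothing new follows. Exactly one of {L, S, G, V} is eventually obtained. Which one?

A and W hold, so K follows (Rule 8).
W and F hold, so C follows (Rule 1).
From K and C, Rule 9 gives R.
W, K, and R hold, so X follows (Rule 6).
From R, F, and X, Rule 3 gives V.
S would need T and F (Rule 7), but T is never established. G would need L and R (Rule 4), but L is never established. L would need F and S (Rule 10), but S is never established.

V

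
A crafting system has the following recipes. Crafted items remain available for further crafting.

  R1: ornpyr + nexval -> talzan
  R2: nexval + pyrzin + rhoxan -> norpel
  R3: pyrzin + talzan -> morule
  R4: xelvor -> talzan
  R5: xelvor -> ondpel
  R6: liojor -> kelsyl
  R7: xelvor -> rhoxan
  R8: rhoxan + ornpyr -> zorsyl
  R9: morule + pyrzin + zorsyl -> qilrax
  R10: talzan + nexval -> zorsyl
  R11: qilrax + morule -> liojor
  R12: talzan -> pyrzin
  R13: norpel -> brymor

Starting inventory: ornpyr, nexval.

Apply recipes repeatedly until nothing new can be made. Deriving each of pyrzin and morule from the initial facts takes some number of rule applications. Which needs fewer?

pyrzin: ornpyr + nexval -> talzan (R1). Using R12, talzan makes pyrzin. [2 rule applications]
morule: ornpyr + nexval -> talzan (R1). talzan -> pyrzin (R12). Using R3, pyrzin and talzan make morule. [3 rule applications]
pyrzin needs fewer.

pyrzin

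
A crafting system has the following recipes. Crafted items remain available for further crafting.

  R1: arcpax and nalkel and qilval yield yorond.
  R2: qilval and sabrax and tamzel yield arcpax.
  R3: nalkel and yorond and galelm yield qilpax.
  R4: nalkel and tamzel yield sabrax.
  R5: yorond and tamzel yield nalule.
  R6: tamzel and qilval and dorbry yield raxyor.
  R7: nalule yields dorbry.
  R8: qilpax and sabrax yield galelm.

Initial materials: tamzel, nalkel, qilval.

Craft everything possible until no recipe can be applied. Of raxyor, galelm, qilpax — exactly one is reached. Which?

nalkel and tamzel → sabrax (R4).
Using R2, qilval, sabrax, and tamzel make arcpax.
Using R1, arcpax, nalkel, and qilval make yorond.
Using R5, yorond and tamzel make nalule.
Using R7, nalule makes dorbry.
tamzel and qilval and dorbry → raxyor (R6).
galelm would need qilpax and sabrax (R8), but qilpax is never obtained. qilpax would need nalkel, yorond, and galelm (R3), but galelm is never obtained.

raxyor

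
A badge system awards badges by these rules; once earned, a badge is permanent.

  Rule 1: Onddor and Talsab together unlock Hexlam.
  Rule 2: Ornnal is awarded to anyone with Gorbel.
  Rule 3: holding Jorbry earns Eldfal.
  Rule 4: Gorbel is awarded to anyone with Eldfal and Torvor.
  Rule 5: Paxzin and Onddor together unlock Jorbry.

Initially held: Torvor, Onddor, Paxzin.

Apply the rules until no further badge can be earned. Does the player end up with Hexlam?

Hexlam would need Onddor and Talsab (Rule 1), but Talsab is never earned.

No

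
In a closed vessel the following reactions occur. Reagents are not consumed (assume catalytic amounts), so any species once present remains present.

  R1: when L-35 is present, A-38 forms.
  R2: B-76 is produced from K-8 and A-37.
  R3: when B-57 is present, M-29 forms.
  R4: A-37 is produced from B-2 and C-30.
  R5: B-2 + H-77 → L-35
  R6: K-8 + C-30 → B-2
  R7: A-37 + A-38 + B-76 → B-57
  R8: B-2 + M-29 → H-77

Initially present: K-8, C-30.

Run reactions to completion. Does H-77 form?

No

H-77 would need B-2 and M-29 (R8), but M-29 never forms.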